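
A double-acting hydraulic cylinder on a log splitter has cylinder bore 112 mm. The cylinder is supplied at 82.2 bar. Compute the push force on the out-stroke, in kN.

Cap-side area A_cap = π/4 × (112 mm)² = 9852 mm^2
F = P × A_cap = 82.2 bar × A_cap

F ≈ 81.0 kN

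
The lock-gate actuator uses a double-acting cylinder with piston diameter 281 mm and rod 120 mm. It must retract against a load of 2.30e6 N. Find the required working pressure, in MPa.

Rod-side annular area A_ann = π/4 × (281² − 120²) = 50710 mm^2
Retraction: pressure acts on the annular area.
P = F / A = 2.30e6 N / A

P ≈ 45.4 MPa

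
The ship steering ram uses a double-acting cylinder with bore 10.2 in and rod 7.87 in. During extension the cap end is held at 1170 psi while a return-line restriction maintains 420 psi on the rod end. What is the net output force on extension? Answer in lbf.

F ≈ 81700 lbf

Cap-side area A_cap = π/4 × (10.2 in)² = 81.71 in^2
Rod-side annular area A_ann = π/4 × (10.2² − 7.87²) = 33.07 in^2
Net thrust = P_cap·A_cap − P_rod·A_ann = 95600 lbf − 13890 lbf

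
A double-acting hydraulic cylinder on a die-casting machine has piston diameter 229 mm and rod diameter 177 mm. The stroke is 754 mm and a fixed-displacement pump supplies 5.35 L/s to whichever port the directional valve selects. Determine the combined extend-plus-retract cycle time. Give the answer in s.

Cap-side area A_cap = π/4 × (229 mm)² = 41190 mm^2
Rod-side annular area A_ann = π/4 × (229² − 177²) = 16580 mm^2
t_ext = A_cap·L/Q = 5.805 s
t_ret = A_ann·L/Q = 2.337 s
t_cycle = t_ext + t_ret

t ≈ 8.14 s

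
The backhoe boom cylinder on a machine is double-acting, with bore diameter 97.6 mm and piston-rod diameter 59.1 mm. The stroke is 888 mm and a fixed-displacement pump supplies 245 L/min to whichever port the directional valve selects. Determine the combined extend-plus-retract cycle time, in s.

Cap-side area A_cap = π/4 × (97.6 mm)² = 7482 mm^2
Rod-side annular area A_ann = π/4 × (97.6² − 59.1²) = 4738 mm^2
t_ext = A_cap·L/Q = 1.627 s
t_ret = A_ann·L/Q = 1.030 s
t_cycle = t_ext + t_ret

t ≈ 2.66 s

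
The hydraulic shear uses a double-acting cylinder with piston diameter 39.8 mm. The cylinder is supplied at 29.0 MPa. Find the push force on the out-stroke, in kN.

F ≈ 36.1 kN

Cap-side area A_cap = π/4 × (39.8 mm)² = 1244 mm^2
F = P × A_cap = 29.0 MPa × A_cap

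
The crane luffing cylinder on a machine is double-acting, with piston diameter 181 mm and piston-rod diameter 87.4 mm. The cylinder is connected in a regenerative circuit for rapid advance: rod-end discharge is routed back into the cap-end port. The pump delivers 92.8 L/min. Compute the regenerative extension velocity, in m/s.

v ≈ 0.258 m/s

In regeneration the rod-end outflow joins the pump flow into the cap end, so the net volume the pump must supply per unit advance equals the rod cross-section area.
Rod cross-section A_rod = π/4 × (87.4 mm)² = 5999 mm^2
v = Q_pump / A_rod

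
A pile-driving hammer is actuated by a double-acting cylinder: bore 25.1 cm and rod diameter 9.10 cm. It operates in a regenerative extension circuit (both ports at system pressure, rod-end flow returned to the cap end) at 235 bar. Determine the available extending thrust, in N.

With equal pressure on both faces, forces on the annular region cancel; the net push is pressure × rod cross-section.
Rod cross-section A_rod = π/4 × (9.10 cm)² = 65.04 cm^2
F = P × A_rod

F ≈ 1.53e5 N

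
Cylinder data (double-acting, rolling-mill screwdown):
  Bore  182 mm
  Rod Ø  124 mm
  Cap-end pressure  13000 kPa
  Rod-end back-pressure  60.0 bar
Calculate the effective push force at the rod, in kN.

F ≈ 255 kN

Cap-side area A_cap = π/4 × (182 mm)² = 26020 mm^2
Rod-side annular area A_ann = π/4 × (182² − 124²) = 13940 mm^2
Net thrust = P_cap·A_cap − P_rod·A_ann = 338.2 kN − 83.64 kN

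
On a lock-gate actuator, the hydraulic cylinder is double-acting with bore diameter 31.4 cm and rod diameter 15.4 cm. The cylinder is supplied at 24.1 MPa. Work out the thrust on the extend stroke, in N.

F ≈ 1.87e6 N

Cap-side area A_cap = π/4 × (31.4 cm)² = 774.4 cm^2
F = P × A_cap = 24.1 MPa × A_cap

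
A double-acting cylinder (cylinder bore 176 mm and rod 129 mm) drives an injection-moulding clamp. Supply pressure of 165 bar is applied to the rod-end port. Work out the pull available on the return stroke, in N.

F ≈ 1.86e5 N

Rod-side annular area A_ann = π/4 × (176² − 129²) = 11260 mm^2
On retraction the pressure acts on the annular area (bore minus rod).
F = P × A_ann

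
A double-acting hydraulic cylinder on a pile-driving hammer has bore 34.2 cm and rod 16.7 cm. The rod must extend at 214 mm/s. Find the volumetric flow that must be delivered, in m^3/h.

Cap-side area A_cap = π/4 × (34.2 cm)² = 918.6 cm^2
Q = A × v

Q ≈ 70.8 m^3/h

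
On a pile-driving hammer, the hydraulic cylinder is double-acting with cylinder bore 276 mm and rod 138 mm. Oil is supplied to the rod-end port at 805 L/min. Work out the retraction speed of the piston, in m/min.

Rod-side annular area A_ann = π/4 × (276² − 138²) = 44870 mm^2
Flow into the rod-end port fills the annular volume.
v = Q / A

v ≈ 17.9 m/min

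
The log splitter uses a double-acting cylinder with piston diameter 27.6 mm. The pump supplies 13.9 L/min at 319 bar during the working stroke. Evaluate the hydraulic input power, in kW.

W ≈ 7.39 kW

Hydraulic power = P × Q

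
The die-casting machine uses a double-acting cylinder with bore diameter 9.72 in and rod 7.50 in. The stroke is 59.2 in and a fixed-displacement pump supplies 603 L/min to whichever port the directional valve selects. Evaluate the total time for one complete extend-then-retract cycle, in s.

Cap-side area A_cap = π/4 × (9.72 in)² = 74.20 in^2
Rod-side annular area A_ann = π/4 × (9.72² − 7.50²) = 30.02 in^2
t_ext = A_cap·L/Q = 7.163 s
t_ret = A_ann·L/Q = 2.898 s
t_cycle = t_ext + t_ret

t ≈ 10.1 s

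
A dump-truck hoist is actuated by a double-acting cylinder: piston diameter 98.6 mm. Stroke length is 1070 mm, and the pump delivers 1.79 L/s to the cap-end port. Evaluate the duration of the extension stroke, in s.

t ≈ 4.56 s

Cap-side area A_cap = π/4 × (98.6 mm)² = 7636 mm^2
Swept volume V = A × L; t = V / Q = A·L / Q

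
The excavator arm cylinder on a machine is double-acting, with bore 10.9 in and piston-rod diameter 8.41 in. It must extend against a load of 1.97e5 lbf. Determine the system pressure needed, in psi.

Cap-side area A_cap = π/4 × (10.9 in)² = 93.31 in^2
P = F / A = 1.97e5 lbf / A

P ≈ 2110 psi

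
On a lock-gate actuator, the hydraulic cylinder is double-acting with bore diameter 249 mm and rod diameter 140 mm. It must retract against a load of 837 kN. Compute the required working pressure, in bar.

P ≈ 251 bar

Rod-side annular area A_ann = π/4 × (249² − 140²) = 33300 mm^2
Retraction: pressure acts on the annular area.
P = F / A = 837 kN / A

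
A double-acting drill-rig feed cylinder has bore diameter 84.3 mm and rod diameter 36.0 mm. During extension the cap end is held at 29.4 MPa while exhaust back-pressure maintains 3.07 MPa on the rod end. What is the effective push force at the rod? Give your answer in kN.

Cap-side area A_cap = π/4 × (84.3 mm)² = 5581 mm^2
Rod-side annular area A_ann = π/4 × (84.3² − 36.0²) = 4564 mm^2
Net thrust = P_cap·A_cap − P_rod·A_ann = 164.1 kN − 14.01 kN

F ≈ 150 kN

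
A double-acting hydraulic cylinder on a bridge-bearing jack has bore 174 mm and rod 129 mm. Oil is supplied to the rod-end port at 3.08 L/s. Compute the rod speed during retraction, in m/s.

Rod-side annular area A_ann = π/4 × (174² − 129²) = 10710 mm^2
Flow into the rod-end port fills the annular volume.
v = Q / A

v ≈ 0.288 m/s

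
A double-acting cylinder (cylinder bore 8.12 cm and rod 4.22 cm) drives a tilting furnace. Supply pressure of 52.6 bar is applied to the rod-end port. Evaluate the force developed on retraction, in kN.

F ≈ 19.9 kN

Rod-side annular area A_ann = π/4 × (8.12² − 4.22²) = 37.80 cm^2
On retraction the pressure acts on the annular area (bore minus rod).
F = P × A_ann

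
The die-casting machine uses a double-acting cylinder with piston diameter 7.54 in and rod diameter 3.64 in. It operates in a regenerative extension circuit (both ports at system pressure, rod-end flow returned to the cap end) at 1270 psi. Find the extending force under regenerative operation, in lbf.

With equal pressure on both faces, forces on the annular region cancel; the net push is pressure × rod cross-section.
Rod cross-section A_rod = π/4 × (3.64 in)² = 10.41 in^2
F = P × A_rod

F ≈ 13200 lbf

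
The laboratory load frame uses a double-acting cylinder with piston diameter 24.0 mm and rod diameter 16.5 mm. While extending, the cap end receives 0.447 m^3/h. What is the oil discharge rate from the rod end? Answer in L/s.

Q_out ≈ 0.0655 L/s

Cap-side area A_cap = π/4 × (24.0 mm)² = 452.4 mm^2
Rod-side annular area A_ann = π/4 × (24.0² − 16.5²) = 238.6 mm^2
Piston speed v = Q_in/A_cap; rod-end outflow Q_out = v × A_ann = Q_in × A_ann/A_cap.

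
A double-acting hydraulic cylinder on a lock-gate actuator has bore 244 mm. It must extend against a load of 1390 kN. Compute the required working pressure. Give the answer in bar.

Cap-side area A_cap = π/4 × (244 mm)² = 46760 mm^2
P = F / A = 1390 kN / A

P ≈ 297 bar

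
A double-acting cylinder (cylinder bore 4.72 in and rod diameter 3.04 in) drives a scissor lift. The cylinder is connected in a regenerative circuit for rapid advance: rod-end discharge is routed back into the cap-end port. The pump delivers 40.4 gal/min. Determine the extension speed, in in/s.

v ≈ 21.4 in/s

In regeneration the rod-end outflow joins the pump flow into the cap end, so the net volume the pump must supply per unit advance equals the rod cross-section area.
Rod cross-section A_rod = π/4 × (3.04 in)² = 7.258 in^2
v = Q_pump / A_rod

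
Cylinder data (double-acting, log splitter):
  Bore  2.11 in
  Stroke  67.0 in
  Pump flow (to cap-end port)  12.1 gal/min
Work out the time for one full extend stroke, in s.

Cap-side area A_cap = π/4 × (2.11 in)² = 3.497 in^2
Swept volume V = A × L; t = V / Q = A·L / Q

t ≈ 5.03 s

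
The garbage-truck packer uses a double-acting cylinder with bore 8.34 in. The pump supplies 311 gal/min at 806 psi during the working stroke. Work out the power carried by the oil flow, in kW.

Hydraulic power = P × Q

W ≈ 109 kW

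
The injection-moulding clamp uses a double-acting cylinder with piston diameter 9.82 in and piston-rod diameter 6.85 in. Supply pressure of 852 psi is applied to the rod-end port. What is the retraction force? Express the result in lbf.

F ≈ 33100 lbf

Rod-side annular area A_ann = π/4 × (9.82² − 6.85²) = 38.88 in^2
On retraction the pressure acts on the annular area (bore minus rod).
F = P × A_ann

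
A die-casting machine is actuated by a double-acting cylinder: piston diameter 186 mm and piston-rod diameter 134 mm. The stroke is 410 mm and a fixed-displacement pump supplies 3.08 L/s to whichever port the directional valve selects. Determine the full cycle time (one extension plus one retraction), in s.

Cap-side area A_cap = π/4 × (186 mm)² = 27170 mm^2
Rod-side annular area A_ann = π/4 × (186² − 134²) = 13070 mm^2
t_ext = A_cap·L/Q = 3.617 s
t_ret = A_ann·L/Q = 1.740 s
t_cycle = t_ext + t_ret

t ≈ 5.36 s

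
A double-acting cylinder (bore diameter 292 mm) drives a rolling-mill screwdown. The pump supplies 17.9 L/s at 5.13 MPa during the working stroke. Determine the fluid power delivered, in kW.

W ≈ 91.8 kW

Hydraulic power = P × Q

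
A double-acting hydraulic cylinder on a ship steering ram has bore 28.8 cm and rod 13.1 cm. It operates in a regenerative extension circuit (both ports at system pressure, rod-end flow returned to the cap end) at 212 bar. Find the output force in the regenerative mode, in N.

F ≈ 2.86e5 N

With equal pressure on both faces, forces on the annular region cancel; the net push is pressure × rod cross-section.
Rod cross-section A_rod = π/4 × (13.1 cm)² = 134.8 cm^2
F = P × A_rod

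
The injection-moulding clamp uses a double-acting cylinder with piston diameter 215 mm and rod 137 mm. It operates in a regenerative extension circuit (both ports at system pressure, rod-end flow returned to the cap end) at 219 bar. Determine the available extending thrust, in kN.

With equal pressure on both faces, forces on the annular region cancel; the net push is pressure × rod cross-section.
Rod cross-section A_rod = π/4 × (137 mm)² = 14740 mm^2
F = P × A_rod

F ≈ 323 kN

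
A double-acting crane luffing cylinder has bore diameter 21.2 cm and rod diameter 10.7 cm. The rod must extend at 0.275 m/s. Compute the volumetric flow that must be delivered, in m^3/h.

Q ≈ 34.9 m^3/h

Cap-side area A_cap = π/4 × (21.2 cm)² = 353.0 cm^2
Q = A × v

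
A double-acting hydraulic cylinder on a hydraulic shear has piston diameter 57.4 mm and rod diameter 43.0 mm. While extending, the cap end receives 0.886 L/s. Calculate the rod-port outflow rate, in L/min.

Q_out ≈ 23.3 L/min

Cap-side area A_cap = π/4 × (57.4 mm)² = 2588 mm^2
Rod-side annular area A_ann = π/4 × (57.4² − 43.0²) = 1135 mm^2
Piston speed v = Q_in/A_cap; rod-end outflow Q_out = v × A_ann = Q_in × A_ann/A_cap.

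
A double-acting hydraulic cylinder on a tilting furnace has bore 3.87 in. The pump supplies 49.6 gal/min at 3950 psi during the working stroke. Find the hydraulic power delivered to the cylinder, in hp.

W ≈ 114 hp

Hydraulic power = P × Q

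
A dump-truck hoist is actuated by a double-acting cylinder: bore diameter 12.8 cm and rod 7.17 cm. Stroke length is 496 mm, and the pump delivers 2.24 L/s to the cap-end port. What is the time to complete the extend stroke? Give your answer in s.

Cap-side area A_cap = π/4 × (12.8 cm)² = 128.7 cm^2
Swept volume V = A × L; t = V / Q = A·L / Q

t ≈ 2.85 s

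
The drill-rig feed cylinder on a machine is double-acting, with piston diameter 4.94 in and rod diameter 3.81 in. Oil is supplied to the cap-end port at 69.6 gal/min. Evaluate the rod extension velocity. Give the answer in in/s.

Cap-side area A_cap = π/4 × (4.94 in)² = 19.17 in^2
v = Q / A

v ≈ 14.0 in/s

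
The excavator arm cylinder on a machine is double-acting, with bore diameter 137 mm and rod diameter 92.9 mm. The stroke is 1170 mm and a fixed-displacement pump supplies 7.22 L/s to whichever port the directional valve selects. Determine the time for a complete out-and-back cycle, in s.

Cap-side area A_cap = π/4 × (137 mm)² = 14740 mm^2
Rod-side annular area A_ann = π/4 × (137² − 92.9²) = 7963 mm^2
t_ext = A_cap·L/Q = 2.389 s
t_ret = A_ann·L/Q = 1.290 s
t_cycle = t_ext + t_ret

t ≈ 3.68 s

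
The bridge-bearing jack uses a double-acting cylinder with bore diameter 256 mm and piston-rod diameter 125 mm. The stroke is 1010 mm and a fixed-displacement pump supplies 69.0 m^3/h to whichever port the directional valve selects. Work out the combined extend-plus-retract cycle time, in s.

Cap-side area A_cap = π/4 × (256 mm)² = 51470 mm^2
Rod-side annular area A_ann = π/4 × (256² − 125²) = 39200 mm^2
t_ext = A_cap·L/Q = 2.712 s
t_ret = A_ann·L/Q = 2.066 s
t_cycle = t_ext + t_ret

t ≈ 4.78 s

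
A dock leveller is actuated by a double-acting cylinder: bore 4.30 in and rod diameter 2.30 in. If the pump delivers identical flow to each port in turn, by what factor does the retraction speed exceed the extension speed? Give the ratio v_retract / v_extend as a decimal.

Cap-side area A_cap = π/4 × (4.30 in)² = 14.52 in^2
Rod-side annular area A_ann = π/4 × (4.30² − 2.30²) = 10.37 in^2
For equal Q, v ∝ 1/A, so v_ret/v_ext = A_cap/A_ann.

v_ret/v_ext ≈ 1.40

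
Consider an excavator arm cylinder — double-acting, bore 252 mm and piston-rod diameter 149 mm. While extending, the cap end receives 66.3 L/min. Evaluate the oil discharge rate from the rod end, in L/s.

Cap-side area A_cap = π/4 × (252 mm)² = 49880 mm^2
Rod-side annular area A_ann = π/4 × (252² − 149²) = 32440 mm^2
Piston speed v = Q_in/A_cap; rod-end outflow Q_out = v × A_ann = Q_in × A_ann/A_cap.

Q_out ≈ 0.719 L/s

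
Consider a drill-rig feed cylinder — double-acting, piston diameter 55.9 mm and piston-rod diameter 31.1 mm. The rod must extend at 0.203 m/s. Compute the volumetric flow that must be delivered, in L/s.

Cap-side area A_cap = π/4 × (55.9 mm)² = 2454 mm^2
Q = A × v

Q ≈ 0.498 L/s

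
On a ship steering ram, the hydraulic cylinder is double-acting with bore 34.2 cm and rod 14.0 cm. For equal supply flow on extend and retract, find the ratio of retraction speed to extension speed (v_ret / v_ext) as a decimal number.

Cap-side area A_cap = π/4 × (34.2 cm)² = 918.6 cm^2
Rod-side annular area A_ann = π/4 × (34.2² − 14.0²) = 764.7 cm^2
For equal Q, v ∝ 1/A, so v_ret/v_ext = A_cap/A_ann.

v_ret/v_ext ≈ 1.20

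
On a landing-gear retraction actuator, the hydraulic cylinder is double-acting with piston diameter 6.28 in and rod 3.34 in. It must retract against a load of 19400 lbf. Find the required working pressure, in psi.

Rod-side annular area A_ann = π/4 × (6.28² − 3.34²) = 22.21 in^2
Retraction: pressure acts on the annular area.
P = F / A = 19400 lbf / A

P ≈ 873 psi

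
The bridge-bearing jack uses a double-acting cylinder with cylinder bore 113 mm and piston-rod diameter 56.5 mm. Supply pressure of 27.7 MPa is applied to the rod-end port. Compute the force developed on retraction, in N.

Rod-side annular area A_ann = π/4 × (113² − 56.5²) = 7522 mm^2
On retraction the pressure acts on the annular area (bore minus rod).
F = P × A_ann

F ≈ 2.08e5 N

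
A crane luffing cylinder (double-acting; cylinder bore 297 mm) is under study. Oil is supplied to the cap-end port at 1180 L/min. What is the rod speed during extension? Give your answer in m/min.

v ≈ 17.0 m/min

Cap-side area A_cap = π/4 × (297 mm)² = 69280 mm^2
v = Q / A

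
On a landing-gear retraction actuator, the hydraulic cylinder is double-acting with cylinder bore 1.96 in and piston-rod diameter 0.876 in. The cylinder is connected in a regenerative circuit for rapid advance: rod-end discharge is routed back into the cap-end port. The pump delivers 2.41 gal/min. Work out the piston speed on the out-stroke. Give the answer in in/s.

v ≈ 15.4 in/s

In regeneration the rod-end outflow joins the pump flow into the cap end, so the net volume the pump must supply per unit advance equals the rod cross-section area.
Rod cross-section A_rod = π/4 × (0.876 in)² = 0.6027 in^2
v = Q_pump / A_rod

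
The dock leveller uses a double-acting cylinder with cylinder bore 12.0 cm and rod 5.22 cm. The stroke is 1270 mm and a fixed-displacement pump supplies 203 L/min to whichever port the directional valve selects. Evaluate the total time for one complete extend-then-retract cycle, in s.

t ≈ 7.69 s

Cap-side area A_cap = π/4 × (12.0 cm)² = 113.1 cm^2
Rod-side annular area A_ann = π/4 × (12.0² − 5.22²) = 91.70 cm^2
t_ext = A_cap·L/Q = 4.245 s
t_ret = A_ann·L/Q = 3.442 s
t_cycle = t_ext + t_ret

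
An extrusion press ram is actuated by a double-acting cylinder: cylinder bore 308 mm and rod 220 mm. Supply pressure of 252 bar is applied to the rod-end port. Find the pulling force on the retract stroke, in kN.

F ≈ 920 kN

Rod-side annular area A_ann = π/4 × (308² − 220²) = 36490 mm^2
On retraction the pressure acts on the annular area (bore minus rod).
F = P × A_ann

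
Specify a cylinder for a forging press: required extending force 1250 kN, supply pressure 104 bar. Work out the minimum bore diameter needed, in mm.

D ≈ 391 mm

Extension force acts on the full piston face: F = P × (π/4)D².
D = √(4F / (πP)) = √(4 × 1250 kN / (π × 104 bar))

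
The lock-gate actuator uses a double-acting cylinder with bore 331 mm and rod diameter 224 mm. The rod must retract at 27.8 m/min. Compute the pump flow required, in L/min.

Rod-side annular area A_ann = π/4 × (331² − 224²) = 46640 mm^2
Q = A × v

Q ≈ 1300 L/min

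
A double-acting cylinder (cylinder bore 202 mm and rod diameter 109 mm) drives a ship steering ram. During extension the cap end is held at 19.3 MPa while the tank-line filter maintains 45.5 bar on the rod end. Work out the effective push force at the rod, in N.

F ≈ 5.15e5 N

Cap-side area A_cap = π/4 × (202 mm)² = 32050 mm^2
Rod-side annular area A_ann = π/4 × (202² − 109²) = 22720 mm^2
Net thrust = P_cap·A_cap − P_rod·A_ann = 6.185e5 N − 1.034e5 N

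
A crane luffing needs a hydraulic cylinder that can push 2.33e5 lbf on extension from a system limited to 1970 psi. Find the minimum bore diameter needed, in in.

Extension force acts on the full piston face: F = P × (π/4)D².
D = √(4F / (πP)) = √(4 × 2.33e5 lbf / (π × 1970 psi))

D ≈ 12.3 in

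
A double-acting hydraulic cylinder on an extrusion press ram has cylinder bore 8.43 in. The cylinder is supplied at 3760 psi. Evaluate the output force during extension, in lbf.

F ≈ 2.10e5 lbf

Cap-side area A_cap = π/4 × (8.43 in)² = 55.81 in^2
F = P × A_cap = 3760 psi × A_cap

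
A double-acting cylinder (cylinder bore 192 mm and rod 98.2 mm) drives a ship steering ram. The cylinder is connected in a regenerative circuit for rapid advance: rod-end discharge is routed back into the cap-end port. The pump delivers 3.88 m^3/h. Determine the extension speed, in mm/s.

In regeneration the rod-end outflow joins the pump flow into the cap end, so the net volume the pump must supply per unit advance equals the rod cross-section area.
Rod cross-section A_rod = π/4 × (98.2 mm)² = 7574 mm^2
v = Q_pump / A_rod

v ≈ 142 mm/s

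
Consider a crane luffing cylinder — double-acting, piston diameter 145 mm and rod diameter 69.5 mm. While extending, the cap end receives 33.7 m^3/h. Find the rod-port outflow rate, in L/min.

Cap-side area A_cap = π/4 × (145 mm)² = 16510 mm^2
Rod-side annular area A_ann = π/4 × (145² − 69.5²) = 12720 mm^2
Piston speed v = Q_in/A_cap; rod-end outflow Q_out = v × A_ann = Q_in × A_ann/A_cap.

Q_out ≈ 433 L/min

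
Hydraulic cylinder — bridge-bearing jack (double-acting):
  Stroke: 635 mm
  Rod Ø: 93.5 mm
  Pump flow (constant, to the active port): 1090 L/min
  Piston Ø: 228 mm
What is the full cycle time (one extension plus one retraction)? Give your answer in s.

t ≈ 2.61 s

Cap-side area A_cap = π/4 × (228 mm)² = 40830 mm^2
Rod-side annular area A_ann = π/4 × (228² − 93.5²) = 33960 mm^2
t_ext = A_cap·L/Q = 1.427 s
t_ret = A_ann·L/Q = 1.187 s
t_cycle = t_ext + t_ret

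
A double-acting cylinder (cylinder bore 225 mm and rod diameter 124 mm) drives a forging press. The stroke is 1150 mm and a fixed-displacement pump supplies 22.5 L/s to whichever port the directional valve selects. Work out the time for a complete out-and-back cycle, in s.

Cap-side area A_cap = π/4 × (225 mm)² = 39760 mm^2
Rod-side annular area A_ann = π/4 × (225² − 124²) = 27680 mm^2
t_ext = A_cap·L/Q = 2.032 s
t_ret = A_ann·L/Q = 1.415 s
t_cycle = t_ext + t_ret

t ≈ 3.45 s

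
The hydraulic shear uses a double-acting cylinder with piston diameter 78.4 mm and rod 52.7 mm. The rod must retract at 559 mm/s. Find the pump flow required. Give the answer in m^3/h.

Rod-side annular area A_ann = π/4 × (78.4² − 52.7²) = 2646 mm^2
Q = A × v

Q ≈ 5.33 m^3/h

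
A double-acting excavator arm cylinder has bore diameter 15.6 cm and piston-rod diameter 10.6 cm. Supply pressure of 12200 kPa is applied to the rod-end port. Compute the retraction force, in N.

F ≈ 1.26e5 N

Rod-side annular area A_ann = π/4 × (15.6² − 10.6²) = 102.9 cm^2
On retraction the pressure acts on the annular area (bore minus rod).
F = P × A_ann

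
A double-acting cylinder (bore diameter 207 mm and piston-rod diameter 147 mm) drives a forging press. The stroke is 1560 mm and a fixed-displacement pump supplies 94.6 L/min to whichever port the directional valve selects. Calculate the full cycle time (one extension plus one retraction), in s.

Cap-side area A_cap = π/4 × (207 mm)² = 33650 mm^2
Rod-side annular area A_ann = π/4 × (207² − 147²) = 16680 mm^2
t_ext = A_cap·L/Q = 33.30 s
t_ret = A_ann·L/Q = 16.51 s
t_cycle = t_ext + t_ret

t ≈ 49.8 s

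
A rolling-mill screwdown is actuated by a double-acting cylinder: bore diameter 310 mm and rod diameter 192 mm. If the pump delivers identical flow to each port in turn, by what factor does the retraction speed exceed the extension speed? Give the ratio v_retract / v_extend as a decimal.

Cap-side area A_cap = π/4 × (310 mm)² = 75480 mm^2
Rod-side annular area A_ann = π/4 × (310² − 192²) = 46520 mm^2
For equal Q, v ∝ 1/A, so v_ret/v_ext = A_cap/A_ann.

v_ret/v_ext ≈ 1.62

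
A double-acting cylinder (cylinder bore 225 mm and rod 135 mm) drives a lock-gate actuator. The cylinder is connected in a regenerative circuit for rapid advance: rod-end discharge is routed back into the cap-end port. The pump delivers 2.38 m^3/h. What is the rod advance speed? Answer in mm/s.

In regeneration the rod-end outflow joins the pump flow into the cap end, so the net volume the pump must supply per unit advance equals the rod cross-section area.
Rod cross-section A_rod = π/4 × (135 mm)² = 14310 mm^2
v = Q_pump / A_rod

v ≈ 46.2 mm/s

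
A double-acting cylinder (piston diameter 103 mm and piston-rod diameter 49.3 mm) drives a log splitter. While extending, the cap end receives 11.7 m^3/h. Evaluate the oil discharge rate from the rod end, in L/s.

Cap-side area A_cap = π/4 × (103 mm)² = 8332 mm^2
Rod-side annular area A_ann = π/4 × (103² − 49.3²) = 6423 mm^2
Piston speed v = Q_in/A_cap; rod-end outflow Q_out = v × A_ann = Q_in × A_ann/A_cap.

Q_out ≈ 2.51 L/s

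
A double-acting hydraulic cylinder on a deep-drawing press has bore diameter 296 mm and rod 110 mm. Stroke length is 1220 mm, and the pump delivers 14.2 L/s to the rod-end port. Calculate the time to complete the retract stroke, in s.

Rod-side annular area A_ann = π/4 × (296² − 110²) = 59310 mm^2
Swept volume V = A × L; t = V / Q = A·L / Q

t ≈ 5.10 s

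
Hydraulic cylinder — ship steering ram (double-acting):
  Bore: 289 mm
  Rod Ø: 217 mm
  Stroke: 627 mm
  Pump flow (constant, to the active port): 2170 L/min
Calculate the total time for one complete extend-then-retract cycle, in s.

t ≈ 1.63 s

Cap-side area A_cap = π/4 × (289 mm)² = 65600 mm^2
Rod-side annular area A_ann = π/4 × (289² − 217²) = 28610 mm^2
t_ext = A_cap·L/Q = 1.137 s
t_ret = A_ann·L/Q = 0.4961 s
t_cycle = t_ext + t_ret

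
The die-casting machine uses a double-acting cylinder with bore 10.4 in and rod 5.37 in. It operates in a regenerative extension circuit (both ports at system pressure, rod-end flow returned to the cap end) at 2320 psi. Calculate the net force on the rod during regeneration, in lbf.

With equal pressure on both faces, forces on the annular region cancel; the net push is pressure × rod cross-section.
Rod cross-section A_rod = π/4 × (5.37 in)² = 22.65 in^2
F = P × A_rod

F ≈ 52500 lbf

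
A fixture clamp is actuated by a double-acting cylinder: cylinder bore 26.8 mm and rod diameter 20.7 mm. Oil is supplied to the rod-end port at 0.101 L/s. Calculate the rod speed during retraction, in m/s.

Rod-side annular area A_ann = π/4 × (26.8² − 20.7²) = 227.6 mm^2
Flow into the rod-end port fills the annular volume.
v = Q / A

v ≈ 0.444 m/s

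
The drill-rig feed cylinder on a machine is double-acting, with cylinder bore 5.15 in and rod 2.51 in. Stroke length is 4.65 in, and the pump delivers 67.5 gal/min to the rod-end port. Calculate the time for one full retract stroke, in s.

Rod-side annular area A_ann = π/4 × (5.15² − 2.51²) = 15.88 in^2
Swept volume V = A × L; t = V / Q = A·L / Q

t ≈ 0.284 s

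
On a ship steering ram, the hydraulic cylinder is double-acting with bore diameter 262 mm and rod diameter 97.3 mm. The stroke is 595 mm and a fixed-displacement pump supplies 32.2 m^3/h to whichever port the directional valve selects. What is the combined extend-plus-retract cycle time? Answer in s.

Cap-side area A_cap = π/4 × (262 mm)² = 53910 mm^2
Rod-side annular area A_ann = π/4 × (262² − 97.3²) = 46480 mm^2
t_ext = A_cap·L/Q = 3.586 s
t_ret = A_ann·L/Q = 3.092 s
t_cycle = t_ext + t_ret

t ≈ 6.68 s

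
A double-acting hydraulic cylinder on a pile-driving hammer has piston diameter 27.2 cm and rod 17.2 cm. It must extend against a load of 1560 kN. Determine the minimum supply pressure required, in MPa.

P ≈ 26.8 MPa

Cap-side area A_cap = π/4 × (27.2 cm)² = 581.1 cm^2
P = F / A = 1560 kN / A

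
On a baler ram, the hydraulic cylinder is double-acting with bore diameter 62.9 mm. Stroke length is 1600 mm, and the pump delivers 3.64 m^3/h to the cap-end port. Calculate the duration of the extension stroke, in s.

t ≈ 4.92 s

Cap-side area A_cap = π/4 × (62.9 mm)² = 3107 mm^2
Swept volume V = A × L; t = V / Q = A·L / Q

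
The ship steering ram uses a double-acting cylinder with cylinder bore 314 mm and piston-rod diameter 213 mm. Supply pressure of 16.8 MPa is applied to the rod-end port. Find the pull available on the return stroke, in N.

F ≈ 7.02e5 N

Rod-side annular area A_ann = π/4 × (314² − 213²) = 41800 mm^2
On retraction the pressure acts on the annular area (bore minus rod).
F = P × A_ann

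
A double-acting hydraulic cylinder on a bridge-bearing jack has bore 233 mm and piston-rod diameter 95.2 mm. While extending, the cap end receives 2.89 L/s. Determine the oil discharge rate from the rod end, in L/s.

Cap-side area A_cap = π/4 × (233 mm)² = 42640 mm^2
Rod-side annular area A_ann = π/4 × (233² − 95.2²) = 35520 mm^2
Piston speed v = Q_in/A_cap; rod-end outflow Q_out = v × A_ann = Q_in × A_ann/A_cap.

Q_out ≈ 2.41 L/s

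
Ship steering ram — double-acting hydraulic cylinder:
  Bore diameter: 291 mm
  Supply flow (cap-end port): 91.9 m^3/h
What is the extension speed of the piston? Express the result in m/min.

v ≈ 23.0 m/min

Cap-side area A_cap = π/4 × (291 mm)² = 66510 mm^2
v = Q / A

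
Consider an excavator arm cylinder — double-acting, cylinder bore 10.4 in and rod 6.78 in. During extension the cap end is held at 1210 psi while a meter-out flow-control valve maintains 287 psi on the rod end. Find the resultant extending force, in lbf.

F ≈ 88800 lbf

Cap-side area A_cap = π/4 × (10.4 in)² = 84.95 in^2
Rod-side annular area A_ann = π/4 × (10.4² − 6.78²) = 48.85 in^2
Net thrust = P_cap·A_cap − P_rod·A_ann = 1.028e5 lbf − 14020 lbf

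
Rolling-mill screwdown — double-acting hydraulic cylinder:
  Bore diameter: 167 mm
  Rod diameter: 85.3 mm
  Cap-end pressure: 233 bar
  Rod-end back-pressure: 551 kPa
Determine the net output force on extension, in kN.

F ≈ 501 kN

Cap-side area A_cap = π/4 × (167 mm)² = 21900 mm^2
Rod-side annular area A_ann = π/4 × (167² − 85.3²) = 16190 mm^2
Net thrust = P_cap·A_cap − P_rod·A_ann = 510.4 kN − 8.920 kN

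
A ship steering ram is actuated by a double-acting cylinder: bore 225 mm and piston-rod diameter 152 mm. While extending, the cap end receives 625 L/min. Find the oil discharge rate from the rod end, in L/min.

Q_out ≈ 340 L/min

Cap-side area A_cap = π/4 × (225 mm)² = 39760 mm^2
Rod-side annular area A_ann = π/4 × (225² − 152²) = 21610 mm^2
Piston speed v = Q_in/A_cap; rod-end outflow Q_out = v × A_ann = Q_in × A_ann/A_cap.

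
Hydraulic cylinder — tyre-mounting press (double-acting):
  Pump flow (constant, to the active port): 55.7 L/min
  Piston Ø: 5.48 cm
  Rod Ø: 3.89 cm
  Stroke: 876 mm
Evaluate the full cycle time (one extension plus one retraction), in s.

Cap-side area A_cap = π/4 × (5.48 cm)² = 23.59 cm^2
Rod-side annular area A_ann = π/4 × (5.48² − 3.89²) = 11.70 cm^2
t_ext = A_cap·L/Q = 2.226 s
t_ret = A_ann·L/Q = 1.104 s
t_cycle = t_ext + t_ret

t ≈ 3.33 s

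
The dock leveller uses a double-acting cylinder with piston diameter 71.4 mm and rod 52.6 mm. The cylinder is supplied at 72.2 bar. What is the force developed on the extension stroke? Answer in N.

F ≈ 28900 N

Cap-side area A_cap = π/4 × (71.4 mm)² = 4004 mm^2
F = P × A_cap = 72.2 bar × A_cap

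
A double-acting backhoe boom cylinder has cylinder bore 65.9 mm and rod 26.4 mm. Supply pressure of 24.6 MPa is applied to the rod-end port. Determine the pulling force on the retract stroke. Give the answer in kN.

Rod-side annular area A_ann = π/4 × (65.9² − 26.4²) = 2863 mm^2
On retraction the pressure acts on the annular area (bore minus rod).
F = P × A_ann

F ≈ 70.4 kN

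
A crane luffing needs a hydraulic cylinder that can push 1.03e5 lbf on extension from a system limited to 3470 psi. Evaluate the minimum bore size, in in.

D ≈ 6.15 in

Extension force acts on the full piston face: F = P × (π/4)D².
D = √(4F / (πP)) = √(4 × 1.03e5 lbf / (π × 3470 psi))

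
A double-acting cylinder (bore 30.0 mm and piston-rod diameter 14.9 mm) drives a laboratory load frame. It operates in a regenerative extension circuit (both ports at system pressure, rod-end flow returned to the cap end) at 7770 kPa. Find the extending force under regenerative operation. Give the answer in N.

With equal pressure on both faces, forces on the annular region cancel; the net push is pressure × rod cross-section.
Rod cross-section A_rod = π/4 × (14.9 mm)² = 174.4 mm^2
F = P × A_rod

F ≈ 1350 N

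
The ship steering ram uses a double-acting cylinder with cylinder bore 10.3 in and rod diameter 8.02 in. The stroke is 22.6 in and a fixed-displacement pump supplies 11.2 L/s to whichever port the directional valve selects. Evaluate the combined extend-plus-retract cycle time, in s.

Cap-side area A_cap = π/4 × (10.3 in)² = 83.32 in^2
Rod-side annular area A_ann = π/4 × (10.3² − 8.02²) = 32.81 in^2
t_ext = A_cap·L/Q = 2.755 s
t_ret = A_ann·L/Q = 1.085 s
t_cycle = t_ext + t_ret

t ≈ 3.84 s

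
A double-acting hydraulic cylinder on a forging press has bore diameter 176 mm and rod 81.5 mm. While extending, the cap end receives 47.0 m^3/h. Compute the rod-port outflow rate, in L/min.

Q_out ≈ 615 L/min

Cap-side area A_cap = π/4 × (176 mm)² = 24330 mm^2
Rod-side annular area A_ann = π/4 × (176² − 81.5²) = 19110 mm^2
Piston speed v = Q_in/A_cap; rod-end outflow Q_out = v × A_ann = Q_in × A_ann/A_cap.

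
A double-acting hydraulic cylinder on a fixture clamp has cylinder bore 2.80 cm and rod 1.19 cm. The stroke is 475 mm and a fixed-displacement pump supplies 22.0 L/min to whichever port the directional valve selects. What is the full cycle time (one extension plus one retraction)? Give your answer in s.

Cap-side area A_cap = π/4 × (2.80 cm)² = 6.158 cm^2
Rod-side annular area A_ann = π/4 × (2.80² − 1.19²) = 5.045 cm^2
t_ext = A_cap·L/Q = 0.7977 s
t_ret = A_ann·L/Q = 0.6536 s
t_cycle = t_ext + t_ret

t ≈ 1.45 s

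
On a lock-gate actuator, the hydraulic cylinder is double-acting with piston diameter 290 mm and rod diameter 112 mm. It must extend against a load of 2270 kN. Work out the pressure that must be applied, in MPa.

Cap-side area A_cap = π/4 × (290 mm)² = 66050 mm^2
P = F / A = 2270 kN / A

P ≈ 34.4 MPa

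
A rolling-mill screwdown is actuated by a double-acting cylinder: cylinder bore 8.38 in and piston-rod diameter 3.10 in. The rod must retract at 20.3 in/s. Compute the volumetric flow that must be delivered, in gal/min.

Q ≈ 251 gal/min

Rod-side annular area A_ann = π/4 × (8.38² − 3.10²) = 47.61 in^2
Q = A × v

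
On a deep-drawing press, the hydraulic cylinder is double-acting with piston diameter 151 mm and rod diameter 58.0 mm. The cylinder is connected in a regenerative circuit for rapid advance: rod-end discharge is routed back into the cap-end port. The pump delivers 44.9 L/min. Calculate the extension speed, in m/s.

In regeneration the rod-end outflow joins the pump flow into the cap end, so the net volume the pump must supply per unit advance equals the rod cross-section area.
Rod cross-section A_rod = π/4 × (58.0 mm)² = 2642 mm^2
v = Q_pump / A_rod

v ≈ 0.283 m/s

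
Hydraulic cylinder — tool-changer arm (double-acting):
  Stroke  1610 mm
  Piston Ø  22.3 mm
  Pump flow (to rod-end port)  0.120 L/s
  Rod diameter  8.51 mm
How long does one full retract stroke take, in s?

Rod-side annular area A_ann = π/4 × (22.3² − 8.51²) = 333.7 mm^2
Swept volume V = A × L; t = V / Q = A·L / Q

t ≈ 4.48 s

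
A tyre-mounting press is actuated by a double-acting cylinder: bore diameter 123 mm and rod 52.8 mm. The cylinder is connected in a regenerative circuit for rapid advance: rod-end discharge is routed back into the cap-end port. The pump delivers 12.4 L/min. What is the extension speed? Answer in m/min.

In regeneration the rod-end outflow joins the pump flow into the cap end, so the net volume the pump must supply per unit advance equals the rod cross-section area.
Rod cross-section A_rod = π/4 × (52.8 mm)² = 2190 mm^2
v = Q_pump / A_rod

v ≈ 5.66 m/min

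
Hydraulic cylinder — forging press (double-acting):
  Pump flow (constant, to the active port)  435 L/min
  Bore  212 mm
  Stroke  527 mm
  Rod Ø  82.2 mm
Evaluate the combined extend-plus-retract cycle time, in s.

t ≈ 4.75 s

Cap-side area A_cap = π/4 × (212 mm)² = 35300 mm^2
Rod-side annular area A_ann = π/4 × (212² − 82.2²) = 29990 mm^2
t_ext = A_cap·L/Q = 2.566 s
t_ret = A_ann·L/Q = 2.180 s
t_cycle = t_ext + t_ret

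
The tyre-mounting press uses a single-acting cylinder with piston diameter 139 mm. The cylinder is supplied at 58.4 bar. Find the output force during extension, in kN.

F ≈ 88.6 kN

Cap-side area A_cap = π/4 × (139 mm)² = 15170 mm^2
F = P × A_cap = 58.4 bar × A_cap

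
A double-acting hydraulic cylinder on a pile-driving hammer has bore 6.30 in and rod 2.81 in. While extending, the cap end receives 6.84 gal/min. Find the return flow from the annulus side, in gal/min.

Q_out ≈ 5.48 gal/min

Cap-side area A_cap = π/4 × (6.30 in)² = 31.17 in^2
Rod-side annular area A_ann = π/4 × (6.30² − 2.81²) = 24.97 in^2
Piston speed v = Q_in/A_cap; rod-end outflow Q_out = v × A_ann = Q_in × A_ann/A_cap.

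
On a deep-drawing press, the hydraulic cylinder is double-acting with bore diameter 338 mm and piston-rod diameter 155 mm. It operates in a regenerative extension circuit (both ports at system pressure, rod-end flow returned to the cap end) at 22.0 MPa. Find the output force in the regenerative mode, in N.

F ≈ 4.15e5 N

With equal pressure on both faces, forces on the annular region cancel; the net push is pressure × rod cross-section.
Rod cross-section A_rod = π/4 × (155 mm)² = 18870 mm^2
F = P × A_rod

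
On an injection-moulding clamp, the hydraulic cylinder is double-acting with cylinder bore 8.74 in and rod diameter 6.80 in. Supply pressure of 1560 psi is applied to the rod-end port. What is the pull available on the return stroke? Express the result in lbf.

Rod-side annular area A_ann = π/4 × (8.74² − 6.80²) = 23.68 in^2
On retraction the pressure acts on the annular area (bore minus rod).
F = P × A_ann

F ≈ 36900 lbf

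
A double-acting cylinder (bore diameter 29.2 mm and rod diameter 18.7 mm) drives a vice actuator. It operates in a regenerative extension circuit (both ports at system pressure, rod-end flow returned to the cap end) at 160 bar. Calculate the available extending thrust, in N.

F ≈ 4390 N

With equal pressure on both faces, forces on the annular region cancel; the net push is pressure × rod cross-section.
Rod cross-section A_rod = π/4 × (18.7 mm)² = 274.6 mm^2
F = P × A_rod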